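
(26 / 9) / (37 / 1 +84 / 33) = 286 / 3915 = 0.07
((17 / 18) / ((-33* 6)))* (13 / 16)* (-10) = 1105 / 28512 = 0.04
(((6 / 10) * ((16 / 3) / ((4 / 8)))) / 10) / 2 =0.32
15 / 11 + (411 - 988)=-6332 / 11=-575.64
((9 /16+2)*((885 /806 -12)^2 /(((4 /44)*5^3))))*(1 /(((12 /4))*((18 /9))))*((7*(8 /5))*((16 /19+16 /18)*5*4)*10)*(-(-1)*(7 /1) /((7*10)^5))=143158457167 /1984536474375000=0.00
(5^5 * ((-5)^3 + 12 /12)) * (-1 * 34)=13175000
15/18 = 5/6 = 0.83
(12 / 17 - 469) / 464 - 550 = -551.01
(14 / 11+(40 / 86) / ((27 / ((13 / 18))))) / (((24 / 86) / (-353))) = -13035937 / 8019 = -1625.63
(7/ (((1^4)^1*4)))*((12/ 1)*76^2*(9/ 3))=363888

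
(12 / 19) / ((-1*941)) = -12 / 17879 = -0.00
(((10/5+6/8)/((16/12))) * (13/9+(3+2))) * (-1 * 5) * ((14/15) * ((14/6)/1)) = -15631/108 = -144.73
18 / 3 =6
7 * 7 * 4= 196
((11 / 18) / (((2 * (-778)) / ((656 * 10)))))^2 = 81360400 / 12257001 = 6.64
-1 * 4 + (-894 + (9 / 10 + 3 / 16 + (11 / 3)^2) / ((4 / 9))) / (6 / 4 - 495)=-356063 / 157920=-2.25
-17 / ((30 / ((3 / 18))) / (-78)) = 221 / 30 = 7.37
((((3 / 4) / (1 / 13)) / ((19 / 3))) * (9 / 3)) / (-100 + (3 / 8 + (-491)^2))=234 / 12209723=0.00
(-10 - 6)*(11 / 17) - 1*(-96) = 1456 / 17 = 85.65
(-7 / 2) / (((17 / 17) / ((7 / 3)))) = -49 / 6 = -8.17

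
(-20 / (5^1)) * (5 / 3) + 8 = 1.33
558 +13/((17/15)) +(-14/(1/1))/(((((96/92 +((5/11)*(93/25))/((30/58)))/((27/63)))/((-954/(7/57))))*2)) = 19389463809/3245963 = 5973.41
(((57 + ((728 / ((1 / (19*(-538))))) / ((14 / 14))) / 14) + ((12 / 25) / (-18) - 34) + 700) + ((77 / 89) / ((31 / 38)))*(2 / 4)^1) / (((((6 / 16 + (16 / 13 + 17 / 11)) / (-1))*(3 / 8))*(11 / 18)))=735050.19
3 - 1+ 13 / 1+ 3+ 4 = 22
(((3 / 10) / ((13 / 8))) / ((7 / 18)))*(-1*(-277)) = 59832 / 455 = 131.50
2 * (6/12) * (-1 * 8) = -8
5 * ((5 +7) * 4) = 240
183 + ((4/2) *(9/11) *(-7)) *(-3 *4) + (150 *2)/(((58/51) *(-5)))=267.70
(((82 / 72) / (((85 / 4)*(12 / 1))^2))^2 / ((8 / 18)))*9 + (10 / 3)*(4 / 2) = 1804053601681 / 270608040000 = 6.67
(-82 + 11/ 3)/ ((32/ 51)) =-3995/ 32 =-124.84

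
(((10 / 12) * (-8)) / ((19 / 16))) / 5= -64 / 57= -1.12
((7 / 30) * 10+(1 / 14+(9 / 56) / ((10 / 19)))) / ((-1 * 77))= -4553 / 129360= -0.04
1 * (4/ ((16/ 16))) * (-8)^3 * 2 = -4096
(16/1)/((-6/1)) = -2.67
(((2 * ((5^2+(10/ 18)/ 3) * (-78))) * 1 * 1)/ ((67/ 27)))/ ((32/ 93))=-308295/ 67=-4601.42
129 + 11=140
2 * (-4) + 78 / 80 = -281 / 40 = -7.02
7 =7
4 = 4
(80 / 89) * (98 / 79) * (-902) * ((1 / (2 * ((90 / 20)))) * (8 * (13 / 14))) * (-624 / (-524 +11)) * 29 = -316875919360 / 10820709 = -29284.21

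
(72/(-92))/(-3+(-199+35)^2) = -18/618539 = -0.00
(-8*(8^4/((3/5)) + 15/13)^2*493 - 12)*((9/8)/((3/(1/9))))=-69914993412413/9126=-7661077516.15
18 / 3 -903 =-897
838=838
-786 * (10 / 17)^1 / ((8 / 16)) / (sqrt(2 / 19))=-7860 * sqrt(38) / 17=-2850.13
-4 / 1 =-4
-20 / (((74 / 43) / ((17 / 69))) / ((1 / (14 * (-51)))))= 0.00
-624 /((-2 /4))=1248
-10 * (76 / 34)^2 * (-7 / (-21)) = -14440 / 867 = -16.66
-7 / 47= -0.15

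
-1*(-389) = 389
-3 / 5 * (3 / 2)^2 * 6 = -81 / 10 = -8.10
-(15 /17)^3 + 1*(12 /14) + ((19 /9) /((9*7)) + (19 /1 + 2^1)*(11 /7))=92494583 /2785671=33.20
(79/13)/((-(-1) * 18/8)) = 316/117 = 2.70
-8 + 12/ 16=-29/ 4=-7.25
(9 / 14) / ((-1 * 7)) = -9 / 98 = -0.09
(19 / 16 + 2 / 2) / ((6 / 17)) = 595 / 96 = 6.20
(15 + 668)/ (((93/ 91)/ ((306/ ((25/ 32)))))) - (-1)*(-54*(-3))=202992942/ 775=261926.38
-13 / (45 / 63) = -91 / 5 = -18.20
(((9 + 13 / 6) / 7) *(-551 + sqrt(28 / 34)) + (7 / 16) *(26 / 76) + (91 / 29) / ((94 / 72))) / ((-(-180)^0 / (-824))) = -1570976612669 / 2175348 + 27604 *sqrt(238) / 357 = -720979.68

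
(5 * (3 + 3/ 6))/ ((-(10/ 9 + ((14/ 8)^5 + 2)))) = -4608/ 5141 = -0.90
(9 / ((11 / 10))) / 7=90 / 77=1.17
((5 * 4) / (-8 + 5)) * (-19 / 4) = 95 / 3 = 31.67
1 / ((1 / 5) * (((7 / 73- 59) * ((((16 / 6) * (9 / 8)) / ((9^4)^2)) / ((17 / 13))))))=-1592754.35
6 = 6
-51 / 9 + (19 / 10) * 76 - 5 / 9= 6218 / 45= 138.18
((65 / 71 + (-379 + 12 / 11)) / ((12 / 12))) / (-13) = 294432 / 10153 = 29.00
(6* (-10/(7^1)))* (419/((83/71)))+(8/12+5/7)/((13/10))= -69588590/22659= -3071.12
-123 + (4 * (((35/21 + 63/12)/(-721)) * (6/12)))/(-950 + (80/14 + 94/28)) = -500666128/4070457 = -123.00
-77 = -77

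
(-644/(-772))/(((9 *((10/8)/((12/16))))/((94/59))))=15134/170805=0.09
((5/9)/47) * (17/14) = 85/5922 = 0.01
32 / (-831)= -32 / 831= -0.04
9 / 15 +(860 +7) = 4338 / 5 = 867.60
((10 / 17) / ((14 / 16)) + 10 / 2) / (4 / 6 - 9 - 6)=-2025 / 5117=-0.40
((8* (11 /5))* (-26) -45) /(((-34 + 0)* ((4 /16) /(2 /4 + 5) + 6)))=2.45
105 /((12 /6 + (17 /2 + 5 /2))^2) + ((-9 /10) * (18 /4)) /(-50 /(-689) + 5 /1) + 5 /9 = 0.38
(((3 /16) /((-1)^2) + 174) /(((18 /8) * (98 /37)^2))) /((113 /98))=1271801 /132888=9.57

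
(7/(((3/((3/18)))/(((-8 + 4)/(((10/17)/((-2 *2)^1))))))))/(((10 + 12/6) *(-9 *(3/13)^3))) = -261443/32805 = -7.97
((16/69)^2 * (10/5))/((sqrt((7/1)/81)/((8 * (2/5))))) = 8192 * sqrt(7)/18515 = 1.17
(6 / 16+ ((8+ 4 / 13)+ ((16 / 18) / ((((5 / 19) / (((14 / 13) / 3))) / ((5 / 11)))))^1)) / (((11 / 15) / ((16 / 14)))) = 203725 / 14157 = 14.39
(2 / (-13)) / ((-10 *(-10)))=-1 / 650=-0.00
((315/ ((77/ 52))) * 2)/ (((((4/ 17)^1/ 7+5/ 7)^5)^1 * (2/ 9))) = 502566080774940/ 61424653939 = 8181.83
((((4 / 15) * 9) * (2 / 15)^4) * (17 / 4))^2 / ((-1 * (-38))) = 36992 / 135263671875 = 0.00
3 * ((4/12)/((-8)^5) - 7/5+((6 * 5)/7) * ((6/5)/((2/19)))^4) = 6226062310549/28672000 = 217147.82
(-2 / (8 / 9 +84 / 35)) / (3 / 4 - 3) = 10 / 37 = 0.27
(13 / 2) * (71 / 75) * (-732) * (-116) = 13062296 / 25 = 522491.84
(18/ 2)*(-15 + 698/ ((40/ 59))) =182619/ 20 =9130.95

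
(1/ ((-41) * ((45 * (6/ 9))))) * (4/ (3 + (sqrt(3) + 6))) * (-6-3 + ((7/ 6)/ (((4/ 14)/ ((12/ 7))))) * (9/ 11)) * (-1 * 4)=-144/ 29315 + 16 * sqrt(3)/ 29315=-0.00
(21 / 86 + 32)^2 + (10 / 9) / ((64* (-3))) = 1660929019 / 1597536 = 1039.68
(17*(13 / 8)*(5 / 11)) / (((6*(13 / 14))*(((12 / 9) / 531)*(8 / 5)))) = 1579725 / 2816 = 560.98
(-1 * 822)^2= 675684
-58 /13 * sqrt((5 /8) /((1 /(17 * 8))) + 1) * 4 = -232 * sqrt(86) /13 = -165.50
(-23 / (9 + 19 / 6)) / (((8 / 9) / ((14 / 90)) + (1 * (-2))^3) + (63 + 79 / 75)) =-36225 / 1183622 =-0.03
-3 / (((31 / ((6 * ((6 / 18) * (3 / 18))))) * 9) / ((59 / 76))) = -59 / 21204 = -0.00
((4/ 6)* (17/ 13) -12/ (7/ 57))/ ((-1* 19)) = 26438/ 5187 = 5.10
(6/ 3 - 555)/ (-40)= 553/ 40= 13.82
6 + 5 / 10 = 13 / 2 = 6.50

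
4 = 4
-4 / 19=-0.21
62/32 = 31/16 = 1.94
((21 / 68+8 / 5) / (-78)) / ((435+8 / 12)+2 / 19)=-209 / 3721640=-0.00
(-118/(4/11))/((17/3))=-1947/34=-57.26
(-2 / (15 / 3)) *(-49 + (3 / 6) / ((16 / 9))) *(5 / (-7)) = -1559 / 112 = -13.92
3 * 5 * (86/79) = 1290/79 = 16.33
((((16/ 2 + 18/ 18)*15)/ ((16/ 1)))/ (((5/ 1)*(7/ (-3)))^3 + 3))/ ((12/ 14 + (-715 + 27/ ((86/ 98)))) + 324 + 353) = 1097145/ 1313946976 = 0.00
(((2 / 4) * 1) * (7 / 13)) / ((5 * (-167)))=-7 / 21710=-0.00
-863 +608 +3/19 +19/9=-43217/171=-252.73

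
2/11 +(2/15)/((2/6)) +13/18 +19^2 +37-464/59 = 22863989/58410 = 391.44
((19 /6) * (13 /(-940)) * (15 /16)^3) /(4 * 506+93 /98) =-41895 /2350956544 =-0.00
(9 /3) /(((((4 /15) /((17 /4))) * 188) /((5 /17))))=225 /3008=0.07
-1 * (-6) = 6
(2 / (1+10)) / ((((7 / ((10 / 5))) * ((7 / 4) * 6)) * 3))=8 / 4851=0.00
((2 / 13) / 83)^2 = 4 / 1164241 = 0.00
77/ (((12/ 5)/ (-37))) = -14245/ 12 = -1187.08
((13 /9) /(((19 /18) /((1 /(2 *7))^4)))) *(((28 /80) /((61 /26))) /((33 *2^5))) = 169 /33583925760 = 0.00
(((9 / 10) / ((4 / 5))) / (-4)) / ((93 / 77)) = -231 / 992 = -0.23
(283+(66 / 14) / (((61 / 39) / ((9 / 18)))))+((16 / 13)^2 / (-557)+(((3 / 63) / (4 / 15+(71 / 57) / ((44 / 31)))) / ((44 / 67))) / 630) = 10337629370526280 / 36335568531717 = 284.50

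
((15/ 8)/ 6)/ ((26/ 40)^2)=125/ 169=0.74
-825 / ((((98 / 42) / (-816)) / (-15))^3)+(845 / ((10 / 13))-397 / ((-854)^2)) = -607969268891518327397 / 5105212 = -119087957344674.10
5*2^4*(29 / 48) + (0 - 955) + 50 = -2570 / 3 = -856.67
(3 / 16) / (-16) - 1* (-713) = 712.99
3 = 3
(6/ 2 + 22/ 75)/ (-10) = -247/ 750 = -0.33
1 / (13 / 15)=15 / 13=1.15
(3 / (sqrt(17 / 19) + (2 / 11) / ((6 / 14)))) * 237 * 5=-31205790 / 14789 + 3871395 * sqrt(323) / 14789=2594.61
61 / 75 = 0.81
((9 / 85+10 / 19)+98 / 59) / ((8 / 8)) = 218509 / 95285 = 2.29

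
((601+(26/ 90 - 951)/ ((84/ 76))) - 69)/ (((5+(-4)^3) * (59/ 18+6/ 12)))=155059/ 105315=1.47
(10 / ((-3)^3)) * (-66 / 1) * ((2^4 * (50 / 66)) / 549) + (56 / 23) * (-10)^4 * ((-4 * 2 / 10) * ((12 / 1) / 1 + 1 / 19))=-1520717720000 / 6477651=-234763.76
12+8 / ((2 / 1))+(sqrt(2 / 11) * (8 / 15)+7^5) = 16823.23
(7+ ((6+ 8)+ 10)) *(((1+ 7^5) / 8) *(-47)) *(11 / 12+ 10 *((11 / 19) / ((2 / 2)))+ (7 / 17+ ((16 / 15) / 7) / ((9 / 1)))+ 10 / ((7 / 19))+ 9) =-132479814.15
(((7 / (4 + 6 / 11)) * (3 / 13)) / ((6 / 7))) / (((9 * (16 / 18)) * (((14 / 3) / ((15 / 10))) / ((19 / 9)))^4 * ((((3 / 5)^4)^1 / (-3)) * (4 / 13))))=-35838275 / 43352064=-0.83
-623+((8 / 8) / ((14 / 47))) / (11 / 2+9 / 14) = -53531 / 86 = -622.45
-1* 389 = -389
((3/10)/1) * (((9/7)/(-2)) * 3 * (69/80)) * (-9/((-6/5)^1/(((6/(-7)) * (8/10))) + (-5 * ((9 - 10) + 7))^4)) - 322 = -2921190260899/9072019600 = -322.00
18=18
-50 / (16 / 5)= -125 / 8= -15.62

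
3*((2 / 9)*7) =14 / 3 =4.67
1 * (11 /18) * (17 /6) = 187 /108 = 1.73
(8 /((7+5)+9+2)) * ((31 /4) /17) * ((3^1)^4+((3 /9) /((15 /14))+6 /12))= 228253 /17595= 12.97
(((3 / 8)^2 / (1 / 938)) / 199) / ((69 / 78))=54873 / 73232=0.75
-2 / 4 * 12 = -6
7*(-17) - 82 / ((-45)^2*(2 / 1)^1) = -119.02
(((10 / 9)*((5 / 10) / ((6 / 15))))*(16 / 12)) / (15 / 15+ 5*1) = 25 / 81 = 0.31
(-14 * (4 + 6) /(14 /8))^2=6400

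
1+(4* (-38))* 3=-455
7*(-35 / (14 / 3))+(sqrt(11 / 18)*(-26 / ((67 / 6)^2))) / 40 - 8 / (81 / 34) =-9049 / 162 - 39*sqrt(22) / 44890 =-55.86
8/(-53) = -8/53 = -0.15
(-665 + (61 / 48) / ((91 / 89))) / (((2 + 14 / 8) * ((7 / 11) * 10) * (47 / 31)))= -988658231 / 53890200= -18.35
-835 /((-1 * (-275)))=-3.04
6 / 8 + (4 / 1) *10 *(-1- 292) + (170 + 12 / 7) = -323331 / 28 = -11547.54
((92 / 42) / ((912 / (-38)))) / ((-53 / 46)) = 529 / 6678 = 0.08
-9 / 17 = -0.53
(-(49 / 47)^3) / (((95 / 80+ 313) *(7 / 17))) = -4571504 / 521918221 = -0.01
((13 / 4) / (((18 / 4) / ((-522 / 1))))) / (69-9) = -377 / 60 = -6.28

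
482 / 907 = 0.53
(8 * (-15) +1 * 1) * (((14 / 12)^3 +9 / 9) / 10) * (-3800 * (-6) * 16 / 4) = -25277980 / 9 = -2808664.44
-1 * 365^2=-133225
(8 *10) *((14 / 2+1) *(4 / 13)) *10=25600 / 13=1969.23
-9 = -9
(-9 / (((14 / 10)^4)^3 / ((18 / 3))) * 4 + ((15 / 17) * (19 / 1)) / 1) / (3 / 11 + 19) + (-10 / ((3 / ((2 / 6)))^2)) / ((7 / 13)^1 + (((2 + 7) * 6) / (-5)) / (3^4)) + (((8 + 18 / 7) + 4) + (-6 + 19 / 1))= 2972768111529972823 / 106402570021437732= 27.94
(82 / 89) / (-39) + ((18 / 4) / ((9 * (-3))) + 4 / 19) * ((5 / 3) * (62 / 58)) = 0.05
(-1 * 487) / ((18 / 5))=-2435 / 18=-135.28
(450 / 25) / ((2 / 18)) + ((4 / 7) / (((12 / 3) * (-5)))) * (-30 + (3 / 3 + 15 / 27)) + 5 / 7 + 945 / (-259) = 1863382 / 11655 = 159.88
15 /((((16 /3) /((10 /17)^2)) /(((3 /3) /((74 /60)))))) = 0.79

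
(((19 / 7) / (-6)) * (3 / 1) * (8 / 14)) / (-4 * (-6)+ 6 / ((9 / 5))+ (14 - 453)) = 0.00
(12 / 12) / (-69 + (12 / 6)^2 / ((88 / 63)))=-22 / 1455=-0.02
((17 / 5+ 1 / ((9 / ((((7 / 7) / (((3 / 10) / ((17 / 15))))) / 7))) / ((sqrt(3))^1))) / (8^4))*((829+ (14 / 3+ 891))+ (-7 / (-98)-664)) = 757367*sqrt(3) / 48771072+ 757367 / 860160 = 0.91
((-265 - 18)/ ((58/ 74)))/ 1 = -10471/ 29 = -361.07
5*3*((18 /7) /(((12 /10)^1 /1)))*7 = 225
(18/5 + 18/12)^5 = 345025251/100000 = 3450.25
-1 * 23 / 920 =-1 / 40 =-0.02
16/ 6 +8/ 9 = 32/ 9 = 3.56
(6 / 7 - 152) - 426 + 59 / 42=-575.74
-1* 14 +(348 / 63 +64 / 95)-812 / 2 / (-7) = 100144 / 1995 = 50.20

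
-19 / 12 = -1.58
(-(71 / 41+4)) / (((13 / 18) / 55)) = -232650 / 533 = -436.49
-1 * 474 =-474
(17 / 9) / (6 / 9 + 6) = 17 / 60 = 0.28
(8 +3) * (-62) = -682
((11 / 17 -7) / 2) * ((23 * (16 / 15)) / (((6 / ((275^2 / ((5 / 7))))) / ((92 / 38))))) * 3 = -3226053600 / 323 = -9987782.04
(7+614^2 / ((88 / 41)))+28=3864979 / 22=175680.86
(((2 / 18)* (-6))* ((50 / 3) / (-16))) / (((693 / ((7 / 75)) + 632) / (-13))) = -325 / 290052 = -0.00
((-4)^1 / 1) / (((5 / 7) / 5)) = -28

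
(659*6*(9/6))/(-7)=-5931/7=-847.29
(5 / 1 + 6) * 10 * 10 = 1100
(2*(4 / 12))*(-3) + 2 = 0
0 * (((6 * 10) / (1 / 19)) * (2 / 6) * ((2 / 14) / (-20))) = 0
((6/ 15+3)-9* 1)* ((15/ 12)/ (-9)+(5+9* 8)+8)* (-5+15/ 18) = 106925/ 54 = 1980.09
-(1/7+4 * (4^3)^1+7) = -1842/7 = -263.14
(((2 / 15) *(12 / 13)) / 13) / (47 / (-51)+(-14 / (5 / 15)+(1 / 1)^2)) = -204 / 903305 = -0.00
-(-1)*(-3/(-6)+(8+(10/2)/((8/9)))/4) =3.91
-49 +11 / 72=-3517 / 72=-48.85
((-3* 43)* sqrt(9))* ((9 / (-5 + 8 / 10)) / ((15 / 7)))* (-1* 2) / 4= -193.50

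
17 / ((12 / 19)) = 323 / 12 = 26.92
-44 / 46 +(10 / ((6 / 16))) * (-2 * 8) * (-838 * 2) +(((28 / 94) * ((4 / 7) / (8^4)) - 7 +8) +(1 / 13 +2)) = 15435627128705 / 21585408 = 715095.45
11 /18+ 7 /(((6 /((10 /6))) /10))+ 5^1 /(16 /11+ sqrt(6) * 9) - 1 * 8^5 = -3451307449 /105390+ 1089 * sqrt(6) /11710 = -32747.73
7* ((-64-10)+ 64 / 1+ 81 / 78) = -1631 / 26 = -62.73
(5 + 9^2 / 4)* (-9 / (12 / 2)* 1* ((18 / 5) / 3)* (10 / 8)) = -909 / 16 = -56.81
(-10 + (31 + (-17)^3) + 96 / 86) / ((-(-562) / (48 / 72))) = -210308 / 36249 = -5.80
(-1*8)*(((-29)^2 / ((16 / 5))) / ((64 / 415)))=-1745075 / 128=-13633.40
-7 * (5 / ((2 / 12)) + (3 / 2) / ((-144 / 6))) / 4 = -3353 / 64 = -52.39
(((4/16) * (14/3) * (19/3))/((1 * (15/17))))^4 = 26133781118641/5314410000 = 4917.53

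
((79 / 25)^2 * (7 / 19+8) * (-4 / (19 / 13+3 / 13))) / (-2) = 12900147 / 130625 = 98.76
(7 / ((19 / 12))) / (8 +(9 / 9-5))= 21 / 19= 1.11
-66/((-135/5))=2.44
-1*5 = -5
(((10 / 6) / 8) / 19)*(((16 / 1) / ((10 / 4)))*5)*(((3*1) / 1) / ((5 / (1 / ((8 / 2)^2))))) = 1 / 76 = 0.01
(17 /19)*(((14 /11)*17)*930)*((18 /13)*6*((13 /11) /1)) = 406380240 /2299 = 176763.91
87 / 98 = 0.89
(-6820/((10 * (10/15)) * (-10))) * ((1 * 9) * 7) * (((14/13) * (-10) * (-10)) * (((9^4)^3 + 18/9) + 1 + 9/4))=2548322167580325675/13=196024782121563513.46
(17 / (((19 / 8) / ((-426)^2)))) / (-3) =-8226912 / 19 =-432995.37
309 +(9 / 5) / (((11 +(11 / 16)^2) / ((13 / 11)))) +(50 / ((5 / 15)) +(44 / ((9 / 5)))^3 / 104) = 305984994203 / 510289065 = 599.63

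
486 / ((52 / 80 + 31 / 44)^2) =5880600 / 22201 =264.88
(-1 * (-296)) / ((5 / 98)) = 5801.60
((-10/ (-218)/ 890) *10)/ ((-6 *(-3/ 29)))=145/ 174618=0.00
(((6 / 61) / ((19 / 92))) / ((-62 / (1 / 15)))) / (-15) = 92 / 2694675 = 0.00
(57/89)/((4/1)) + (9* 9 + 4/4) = 29249/356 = 82.16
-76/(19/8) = -32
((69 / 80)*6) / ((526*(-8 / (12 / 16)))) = -621 / 673280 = -0.00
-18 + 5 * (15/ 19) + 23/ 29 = -7306/ 551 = -13.26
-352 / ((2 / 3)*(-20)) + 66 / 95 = 2574 / 95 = 27.09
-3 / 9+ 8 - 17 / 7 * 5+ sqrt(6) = -94 / 21+ sqrt(6) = -2.03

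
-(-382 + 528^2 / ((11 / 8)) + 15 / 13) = -202371.15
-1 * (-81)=81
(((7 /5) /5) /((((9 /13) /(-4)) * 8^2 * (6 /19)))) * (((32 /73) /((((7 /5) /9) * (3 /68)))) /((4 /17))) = -71383 /3285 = -21.73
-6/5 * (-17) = 102/5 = 20.40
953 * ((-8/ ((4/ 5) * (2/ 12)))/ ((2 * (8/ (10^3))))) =-3573750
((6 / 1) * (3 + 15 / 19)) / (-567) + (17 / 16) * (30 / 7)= 14407 / 3192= 4.51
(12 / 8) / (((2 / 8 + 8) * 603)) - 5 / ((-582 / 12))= 66524 / 643401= 0.10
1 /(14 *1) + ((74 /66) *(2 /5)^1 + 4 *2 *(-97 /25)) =-352507 /11550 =-30.52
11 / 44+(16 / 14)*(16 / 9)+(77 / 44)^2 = 5387 / 1008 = 5.34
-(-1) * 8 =8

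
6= 6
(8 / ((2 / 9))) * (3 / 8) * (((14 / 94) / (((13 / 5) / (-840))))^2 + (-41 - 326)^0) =23347799667 / 746642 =31270.41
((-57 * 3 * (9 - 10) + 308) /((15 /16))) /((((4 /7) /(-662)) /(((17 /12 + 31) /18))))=-431728927 /405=-1065997.35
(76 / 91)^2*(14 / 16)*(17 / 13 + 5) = 59204 / 15379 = 3.85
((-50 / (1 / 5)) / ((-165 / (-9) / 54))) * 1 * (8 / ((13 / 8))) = -518400 / 143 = -3625.17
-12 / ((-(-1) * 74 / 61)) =-366 / 37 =-9.89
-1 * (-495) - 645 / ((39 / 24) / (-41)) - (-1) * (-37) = 217514 / 13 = 16731.85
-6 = -6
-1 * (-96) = 96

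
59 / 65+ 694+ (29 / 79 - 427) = 1377591 / 5135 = 268.27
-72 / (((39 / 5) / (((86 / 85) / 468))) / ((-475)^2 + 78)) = -38820916 / 8619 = -4504.11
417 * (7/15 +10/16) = 18209/40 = 455.22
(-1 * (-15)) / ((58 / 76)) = 570 / 29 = 19.66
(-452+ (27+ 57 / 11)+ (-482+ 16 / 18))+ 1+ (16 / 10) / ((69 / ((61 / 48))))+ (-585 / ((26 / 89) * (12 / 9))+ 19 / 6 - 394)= -254350751 / 91080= -2792.61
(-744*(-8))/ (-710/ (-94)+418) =93248/ 6667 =13.99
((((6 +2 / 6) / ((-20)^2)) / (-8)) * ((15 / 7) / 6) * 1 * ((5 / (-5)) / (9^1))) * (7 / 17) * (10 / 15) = 19 / 881280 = 0.00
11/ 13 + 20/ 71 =1041/ 923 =1.13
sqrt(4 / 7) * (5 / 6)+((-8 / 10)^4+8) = 5 * sqrt(7) / 21+5256 / 625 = 9.04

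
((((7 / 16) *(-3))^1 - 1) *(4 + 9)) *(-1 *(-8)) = -481 / 2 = -240.50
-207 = -207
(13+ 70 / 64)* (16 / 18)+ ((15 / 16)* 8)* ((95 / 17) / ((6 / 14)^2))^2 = 6955.06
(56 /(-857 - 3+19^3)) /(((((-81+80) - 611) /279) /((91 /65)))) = -434 /72845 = -0.01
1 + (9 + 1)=11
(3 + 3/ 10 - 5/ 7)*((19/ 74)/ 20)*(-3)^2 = 30951/ 103600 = 0.30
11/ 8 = 1.38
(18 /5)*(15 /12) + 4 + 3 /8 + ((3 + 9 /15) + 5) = 699 /40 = 17.48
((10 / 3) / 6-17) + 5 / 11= -1583 / 99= -15.99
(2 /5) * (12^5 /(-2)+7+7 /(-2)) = -49765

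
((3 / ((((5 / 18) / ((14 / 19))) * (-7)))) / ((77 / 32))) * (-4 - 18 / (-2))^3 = -86400 / 1463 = -59.06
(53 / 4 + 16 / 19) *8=2142 / 19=112.74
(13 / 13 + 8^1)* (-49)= -441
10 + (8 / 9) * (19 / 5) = 602 / 45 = 13.38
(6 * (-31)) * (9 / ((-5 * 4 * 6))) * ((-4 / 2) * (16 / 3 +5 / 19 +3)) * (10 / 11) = -45570 / 209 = -218.04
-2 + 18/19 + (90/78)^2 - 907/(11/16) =-46588187/35321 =-1318.99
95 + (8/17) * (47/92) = 37239/391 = 95.24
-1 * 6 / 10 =-3 / 5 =-0.60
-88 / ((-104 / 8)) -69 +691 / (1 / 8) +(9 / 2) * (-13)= 5407.27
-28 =-28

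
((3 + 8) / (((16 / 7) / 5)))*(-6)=-1155 / 8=-144.38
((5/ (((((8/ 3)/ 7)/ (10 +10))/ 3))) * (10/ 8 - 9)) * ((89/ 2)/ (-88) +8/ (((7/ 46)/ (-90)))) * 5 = 203312287125/ 1408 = 144397931.20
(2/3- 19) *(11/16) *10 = -3025/24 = -126.04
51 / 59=0.86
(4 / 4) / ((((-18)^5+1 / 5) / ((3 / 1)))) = -15 / 9447839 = -0.00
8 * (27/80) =27/10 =2.70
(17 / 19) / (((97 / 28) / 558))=265608 / 1843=144.12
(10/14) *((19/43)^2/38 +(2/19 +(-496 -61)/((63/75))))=-4891177265/10328514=-473.56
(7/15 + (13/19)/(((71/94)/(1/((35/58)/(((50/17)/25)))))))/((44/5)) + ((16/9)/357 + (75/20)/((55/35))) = 13823407/5609142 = 2.46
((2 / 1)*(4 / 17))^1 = 8 / 17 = 0.47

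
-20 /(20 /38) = -38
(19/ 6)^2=361/ 36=10.03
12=12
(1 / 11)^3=1 / 1331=0.00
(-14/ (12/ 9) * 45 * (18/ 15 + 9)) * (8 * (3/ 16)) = -28917/ 4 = -7229.25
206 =206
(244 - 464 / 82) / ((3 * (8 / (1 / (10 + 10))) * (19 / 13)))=31759 / 93480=0.34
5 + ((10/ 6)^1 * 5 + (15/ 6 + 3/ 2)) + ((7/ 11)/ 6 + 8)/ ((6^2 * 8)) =330007/ 19008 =17.36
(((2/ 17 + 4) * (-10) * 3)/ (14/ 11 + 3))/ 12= -1925/ 799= -2.41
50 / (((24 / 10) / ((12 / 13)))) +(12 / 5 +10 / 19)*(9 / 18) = 25557 / 1235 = 20.69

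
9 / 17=0.53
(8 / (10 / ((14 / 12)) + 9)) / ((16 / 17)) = 119 / 246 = 0.48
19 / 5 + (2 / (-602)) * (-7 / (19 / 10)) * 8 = 15923 / 4085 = 3.90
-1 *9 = -9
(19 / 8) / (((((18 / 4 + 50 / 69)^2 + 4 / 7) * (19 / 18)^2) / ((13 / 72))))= 3899259 / 282344788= 0.01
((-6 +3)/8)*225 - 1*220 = -2435/8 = -304.38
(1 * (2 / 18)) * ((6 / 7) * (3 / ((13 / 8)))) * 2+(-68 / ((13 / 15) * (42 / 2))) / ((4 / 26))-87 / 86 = -24.95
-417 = -417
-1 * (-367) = 367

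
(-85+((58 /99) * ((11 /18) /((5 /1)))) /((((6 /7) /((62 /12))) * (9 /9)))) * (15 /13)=-1233007 /12636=-97.58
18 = 18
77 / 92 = 0.84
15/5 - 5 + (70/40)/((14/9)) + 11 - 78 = -543/8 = -67.88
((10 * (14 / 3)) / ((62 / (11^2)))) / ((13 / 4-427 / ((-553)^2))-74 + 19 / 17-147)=-5032392904 / 11970166617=-0.42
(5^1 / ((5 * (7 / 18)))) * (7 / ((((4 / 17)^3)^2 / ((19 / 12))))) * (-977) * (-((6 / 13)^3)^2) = 1586062.85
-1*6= -6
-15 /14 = -1.07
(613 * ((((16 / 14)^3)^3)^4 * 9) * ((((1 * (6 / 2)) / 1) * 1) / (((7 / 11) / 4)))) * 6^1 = 76390651.99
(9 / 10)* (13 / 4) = 117 / 40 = 2.92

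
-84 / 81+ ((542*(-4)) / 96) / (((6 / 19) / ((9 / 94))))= -160079 / 20304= -7.88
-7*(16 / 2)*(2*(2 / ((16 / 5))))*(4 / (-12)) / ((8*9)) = 35 / 108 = 0.32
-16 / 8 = -2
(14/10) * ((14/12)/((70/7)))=49/300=0.16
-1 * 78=-78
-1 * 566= -566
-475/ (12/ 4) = -475/ 3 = -158.33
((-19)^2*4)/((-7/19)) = -27436/7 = -3919.43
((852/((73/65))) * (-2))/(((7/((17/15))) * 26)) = -4828/511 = -9.45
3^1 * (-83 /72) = -3.46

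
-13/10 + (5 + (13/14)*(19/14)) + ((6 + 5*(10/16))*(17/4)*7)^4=1395228602496357429/256901120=5430994627.41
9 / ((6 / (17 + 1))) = 27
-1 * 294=-294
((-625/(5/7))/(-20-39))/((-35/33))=-825/59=-13.98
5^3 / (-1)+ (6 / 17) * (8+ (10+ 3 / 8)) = -8059 / 68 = -118.51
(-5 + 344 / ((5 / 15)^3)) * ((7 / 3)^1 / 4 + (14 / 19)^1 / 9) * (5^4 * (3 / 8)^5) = 71276034375 / 2490368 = 28620.68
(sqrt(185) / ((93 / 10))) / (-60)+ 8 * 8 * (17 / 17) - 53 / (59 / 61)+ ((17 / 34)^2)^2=8747 / 944 - sqrt(185) / 558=9.24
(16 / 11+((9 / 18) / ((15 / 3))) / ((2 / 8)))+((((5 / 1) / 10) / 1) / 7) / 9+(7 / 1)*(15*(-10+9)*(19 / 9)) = -1523243 / 6930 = -219.80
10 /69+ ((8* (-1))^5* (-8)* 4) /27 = 24117338 /621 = 38836.29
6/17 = 0.35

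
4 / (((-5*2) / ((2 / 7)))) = -4 / 35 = -0.11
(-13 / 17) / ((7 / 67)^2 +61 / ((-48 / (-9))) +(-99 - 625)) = 933712 / 870031185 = 0.00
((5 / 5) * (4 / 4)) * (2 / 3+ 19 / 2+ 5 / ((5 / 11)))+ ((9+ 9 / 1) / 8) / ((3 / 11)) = 353 / 12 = 29.42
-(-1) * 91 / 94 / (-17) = -91 / 1598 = -0.06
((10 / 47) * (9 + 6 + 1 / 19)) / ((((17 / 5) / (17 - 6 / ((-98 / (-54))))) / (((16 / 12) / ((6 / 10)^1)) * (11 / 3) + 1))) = 124738900 / 1057077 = 118.00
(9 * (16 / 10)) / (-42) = -12 / 35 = -0.34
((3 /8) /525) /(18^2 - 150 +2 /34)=17 /4142600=0.00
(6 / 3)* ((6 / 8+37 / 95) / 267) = 433 / 50730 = 0.01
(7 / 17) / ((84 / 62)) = 31 / 102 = 0.30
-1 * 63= -63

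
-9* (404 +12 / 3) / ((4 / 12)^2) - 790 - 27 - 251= -34116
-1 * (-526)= 526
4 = 4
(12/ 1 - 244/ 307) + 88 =30456/ 307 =99.21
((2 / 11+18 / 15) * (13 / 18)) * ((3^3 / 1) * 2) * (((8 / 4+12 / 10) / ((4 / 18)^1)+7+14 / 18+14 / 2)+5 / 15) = 1312064 / 825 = 1590.38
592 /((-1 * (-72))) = 74 /9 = 8.22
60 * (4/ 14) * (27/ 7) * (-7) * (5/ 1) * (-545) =8829000/ 7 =1261285.71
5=5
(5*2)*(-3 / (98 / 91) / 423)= -65 / 987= -0.07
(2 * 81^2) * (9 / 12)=19683 / 2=9841.50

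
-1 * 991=-991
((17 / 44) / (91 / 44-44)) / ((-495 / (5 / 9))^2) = -0.00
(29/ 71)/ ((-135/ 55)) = -319/ 1917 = -0.17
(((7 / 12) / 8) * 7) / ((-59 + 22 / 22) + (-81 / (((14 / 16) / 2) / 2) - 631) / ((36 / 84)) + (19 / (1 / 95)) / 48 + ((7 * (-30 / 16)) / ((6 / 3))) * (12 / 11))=-539 / 2496266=-0.00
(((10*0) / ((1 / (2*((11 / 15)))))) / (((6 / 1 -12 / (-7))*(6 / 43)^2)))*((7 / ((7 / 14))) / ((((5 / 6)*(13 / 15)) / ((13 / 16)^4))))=0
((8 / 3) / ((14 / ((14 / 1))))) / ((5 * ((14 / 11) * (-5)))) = -44 / 525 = -0.08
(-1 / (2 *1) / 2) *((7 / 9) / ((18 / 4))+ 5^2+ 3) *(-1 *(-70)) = -39935 / 81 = -493.02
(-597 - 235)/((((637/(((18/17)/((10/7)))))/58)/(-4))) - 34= 113402/595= 190.59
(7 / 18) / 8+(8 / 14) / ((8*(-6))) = 0.04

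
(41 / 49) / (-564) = -41 / 27636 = -0.00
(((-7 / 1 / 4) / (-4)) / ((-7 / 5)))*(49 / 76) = -245 / 1216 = -0.20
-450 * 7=-3150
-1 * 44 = -44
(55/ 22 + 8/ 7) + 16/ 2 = 163/ 14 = 11.64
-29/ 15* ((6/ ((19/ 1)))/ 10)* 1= -29/ 475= -0.06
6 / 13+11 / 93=701 / 1209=0.58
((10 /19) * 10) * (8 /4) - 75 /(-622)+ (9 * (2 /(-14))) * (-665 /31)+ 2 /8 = 28193109 /732716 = 38.48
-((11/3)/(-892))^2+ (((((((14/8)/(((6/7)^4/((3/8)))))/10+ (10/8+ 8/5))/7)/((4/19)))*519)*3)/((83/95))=3827411909500345/1065094926336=3593.49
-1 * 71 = -71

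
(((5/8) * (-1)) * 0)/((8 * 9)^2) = 0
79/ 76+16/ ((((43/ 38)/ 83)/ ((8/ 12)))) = 7680719/ 9804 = 783.43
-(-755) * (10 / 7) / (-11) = -7550 / 77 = -98.05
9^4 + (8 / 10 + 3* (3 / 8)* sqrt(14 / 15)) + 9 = 3* sqrt(210) / 40 + 32854 / 5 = 6571.89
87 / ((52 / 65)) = 435 / 4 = 108.75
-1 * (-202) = 202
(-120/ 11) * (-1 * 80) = 9600/ 11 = 872.73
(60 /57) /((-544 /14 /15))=-0.41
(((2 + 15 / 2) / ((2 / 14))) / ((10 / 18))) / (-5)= -1197 / 50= -23.94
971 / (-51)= -971 / 51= -19.04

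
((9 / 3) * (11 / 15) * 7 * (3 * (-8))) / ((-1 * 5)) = 1848 / 25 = 73.92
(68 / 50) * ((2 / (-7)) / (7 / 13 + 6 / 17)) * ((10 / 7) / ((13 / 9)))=-20808 / 48265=-0.43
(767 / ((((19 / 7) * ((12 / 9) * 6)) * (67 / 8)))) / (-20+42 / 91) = -69797 / 323342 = -0.22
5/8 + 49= 397/8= 49.62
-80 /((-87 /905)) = 832.18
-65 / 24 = -2.71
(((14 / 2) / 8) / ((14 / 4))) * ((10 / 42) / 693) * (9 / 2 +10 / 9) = 505 / 1047816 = 0.00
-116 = -116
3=3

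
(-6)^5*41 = -318816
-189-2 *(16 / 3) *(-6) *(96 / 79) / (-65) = -976659 / 5135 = -190.20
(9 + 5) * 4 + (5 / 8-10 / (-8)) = 463 / 8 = 57.88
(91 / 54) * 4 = 182 / 27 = 6.74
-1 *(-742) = 742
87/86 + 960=82647/86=961.01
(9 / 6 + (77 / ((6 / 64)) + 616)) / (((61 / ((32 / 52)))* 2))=17266 / 2379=7.26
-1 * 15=-15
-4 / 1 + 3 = -1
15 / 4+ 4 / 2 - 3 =11 / 4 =2.75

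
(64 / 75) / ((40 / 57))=152 / 125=1.22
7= 7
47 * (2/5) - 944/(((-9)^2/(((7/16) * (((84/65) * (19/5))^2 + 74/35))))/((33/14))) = -296.45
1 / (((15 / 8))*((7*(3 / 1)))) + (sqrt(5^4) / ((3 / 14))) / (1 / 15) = 551258 / 315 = 1750.03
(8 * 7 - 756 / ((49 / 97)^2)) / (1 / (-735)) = 14954460 / 7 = 2136351.43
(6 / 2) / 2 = 3 / 2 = 1.50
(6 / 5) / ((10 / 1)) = 3 / 25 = 0.12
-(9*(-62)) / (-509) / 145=-558 / 73805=-0.01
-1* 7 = -7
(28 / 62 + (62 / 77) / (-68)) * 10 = 178455 / 40579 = 4.40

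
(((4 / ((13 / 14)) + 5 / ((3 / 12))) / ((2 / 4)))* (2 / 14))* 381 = 240792 / 91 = 2646.07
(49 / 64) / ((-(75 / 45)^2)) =-441 / 1600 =-0.28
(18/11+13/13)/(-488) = -29/5368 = -0.01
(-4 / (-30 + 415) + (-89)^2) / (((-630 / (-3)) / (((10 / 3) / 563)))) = 0.22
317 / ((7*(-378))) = -0.12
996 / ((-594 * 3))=-166 / 297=-0.56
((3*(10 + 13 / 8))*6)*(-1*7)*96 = -140616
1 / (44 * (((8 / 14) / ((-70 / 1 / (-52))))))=245 / 4576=0.05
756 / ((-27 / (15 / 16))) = -105 / 4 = -26.25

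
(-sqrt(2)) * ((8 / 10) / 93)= -4 * sqrt(2) / 465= -0.01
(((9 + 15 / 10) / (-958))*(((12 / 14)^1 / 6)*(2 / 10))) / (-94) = 3 / 900520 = 0.00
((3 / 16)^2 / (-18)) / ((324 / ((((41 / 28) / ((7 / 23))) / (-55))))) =943 / 1788272640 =0.00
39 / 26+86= 175 / 2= 87.50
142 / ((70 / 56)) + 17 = 653 / 5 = 130.60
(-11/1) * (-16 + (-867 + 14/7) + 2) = 9669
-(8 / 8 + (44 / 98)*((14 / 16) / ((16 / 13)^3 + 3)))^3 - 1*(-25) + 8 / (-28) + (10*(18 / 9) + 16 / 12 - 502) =-36752172921797837081 / 80382734641368768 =-457.21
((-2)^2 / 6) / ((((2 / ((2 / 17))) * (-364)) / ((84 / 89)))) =-0.00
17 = 17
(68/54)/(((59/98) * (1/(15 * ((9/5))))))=3332/59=56.47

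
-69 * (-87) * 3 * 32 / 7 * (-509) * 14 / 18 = -32592288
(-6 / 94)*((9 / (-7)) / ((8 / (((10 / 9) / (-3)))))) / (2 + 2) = -5 / 5264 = -0.00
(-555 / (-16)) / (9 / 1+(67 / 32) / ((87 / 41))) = 96570 / 27803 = 3.47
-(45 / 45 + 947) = -948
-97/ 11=-8.82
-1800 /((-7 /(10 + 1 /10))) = 18180 /7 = 2597.14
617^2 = 380689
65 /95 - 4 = -63 /19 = -3.32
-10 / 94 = -5 / 47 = -0.11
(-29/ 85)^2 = 841/ 7225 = 0.12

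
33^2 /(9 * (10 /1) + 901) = 1.10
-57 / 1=-57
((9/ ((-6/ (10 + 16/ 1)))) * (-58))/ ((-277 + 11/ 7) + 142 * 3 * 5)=7917/ 6491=1.22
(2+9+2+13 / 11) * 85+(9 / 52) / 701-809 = 158967271 / 400972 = 396.45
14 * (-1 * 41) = -574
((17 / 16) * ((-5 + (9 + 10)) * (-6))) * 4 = -357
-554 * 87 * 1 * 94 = -4530612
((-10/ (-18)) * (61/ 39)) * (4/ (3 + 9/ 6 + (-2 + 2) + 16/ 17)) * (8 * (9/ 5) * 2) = 132736/ 7215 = 18.40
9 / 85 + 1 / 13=202 / 1105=0.18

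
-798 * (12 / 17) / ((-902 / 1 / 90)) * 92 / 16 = 2477790 / 7667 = 323.18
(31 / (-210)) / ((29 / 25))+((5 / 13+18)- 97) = -1246811 / 15834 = -78.74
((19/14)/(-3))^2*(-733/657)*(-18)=264613/64386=4.11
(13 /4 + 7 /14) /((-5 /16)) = -12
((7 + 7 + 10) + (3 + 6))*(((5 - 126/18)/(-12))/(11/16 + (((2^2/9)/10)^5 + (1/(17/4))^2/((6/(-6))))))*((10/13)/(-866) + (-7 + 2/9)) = -179068242211650000/3036146700983747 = -58.98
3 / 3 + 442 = 443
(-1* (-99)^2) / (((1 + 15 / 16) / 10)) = -1568160 / 31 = -50585.81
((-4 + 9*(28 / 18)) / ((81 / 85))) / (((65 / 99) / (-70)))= -130900 / 117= -1118.80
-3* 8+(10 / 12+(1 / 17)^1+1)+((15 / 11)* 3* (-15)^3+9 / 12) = -31030427 / 2244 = -13828.18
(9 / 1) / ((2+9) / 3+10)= 27 / 41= 0.66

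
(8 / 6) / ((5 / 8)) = 32 / 15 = 2.13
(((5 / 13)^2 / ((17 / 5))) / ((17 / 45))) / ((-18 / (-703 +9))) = 216875 / 48841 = 4.44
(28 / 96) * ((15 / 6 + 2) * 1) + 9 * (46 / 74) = 4089 / 592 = 6.91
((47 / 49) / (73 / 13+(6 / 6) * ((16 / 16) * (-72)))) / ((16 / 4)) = -611 / 169148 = -0.00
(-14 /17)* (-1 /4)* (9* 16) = 504 /17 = 29.65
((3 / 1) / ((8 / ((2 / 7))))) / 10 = 0.01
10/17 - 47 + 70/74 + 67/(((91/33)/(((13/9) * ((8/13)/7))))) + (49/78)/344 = -35046719243/826989072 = -42.38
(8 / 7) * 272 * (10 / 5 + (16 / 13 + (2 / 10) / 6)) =1385024 / 1365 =1014.67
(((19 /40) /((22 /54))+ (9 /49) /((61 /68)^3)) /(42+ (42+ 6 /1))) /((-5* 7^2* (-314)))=772308013 /3764731379948000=0.00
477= 477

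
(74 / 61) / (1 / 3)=3.64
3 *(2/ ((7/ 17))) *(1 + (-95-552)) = -65892/ 7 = -9413.14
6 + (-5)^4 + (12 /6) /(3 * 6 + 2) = 6311 /10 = 631.10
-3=-3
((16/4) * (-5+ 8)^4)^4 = 11019960576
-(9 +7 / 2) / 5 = -5 / 2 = -2.50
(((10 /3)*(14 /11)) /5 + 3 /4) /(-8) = -211 /1056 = -0.20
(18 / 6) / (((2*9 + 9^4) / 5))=5 / 2193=0.00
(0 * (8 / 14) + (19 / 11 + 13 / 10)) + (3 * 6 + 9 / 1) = 3303 / 110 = 30.03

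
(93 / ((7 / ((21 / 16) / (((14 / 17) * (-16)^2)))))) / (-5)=-4743 / 286720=-0.02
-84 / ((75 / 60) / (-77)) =25872 / 5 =5174.40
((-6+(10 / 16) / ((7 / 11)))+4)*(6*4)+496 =3301 / 7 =471.57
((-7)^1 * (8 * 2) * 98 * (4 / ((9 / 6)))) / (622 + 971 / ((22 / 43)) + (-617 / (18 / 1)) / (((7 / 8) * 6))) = -121701888 / 10450445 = -11.65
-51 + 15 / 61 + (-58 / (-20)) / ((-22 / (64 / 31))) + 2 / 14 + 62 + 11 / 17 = 145594264 / 12376595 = 11.76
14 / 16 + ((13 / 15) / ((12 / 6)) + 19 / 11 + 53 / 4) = 16.29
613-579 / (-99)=20422 / 33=618.85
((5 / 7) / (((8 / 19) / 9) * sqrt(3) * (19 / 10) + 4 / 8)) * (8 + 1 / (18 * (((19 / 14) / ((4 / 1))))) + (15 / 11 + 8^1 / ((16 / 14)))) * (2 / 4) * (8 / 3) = 31088000 / 893893 - 49740800 * sqrt(3) / 8045037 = 24.07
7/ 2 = 3.50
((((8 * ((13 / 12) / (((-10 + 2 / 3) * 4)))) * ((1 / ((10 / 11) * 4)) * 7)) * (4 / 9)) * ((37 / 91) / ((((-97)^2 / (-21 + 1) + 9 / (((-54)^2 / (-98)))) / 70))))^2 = 2772225 / 19226040964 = 0.00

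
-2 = -2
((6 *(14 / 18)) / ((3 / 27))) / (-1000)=-21 / 500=-0.04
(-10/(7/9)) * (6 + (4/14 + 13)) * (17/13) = -324.25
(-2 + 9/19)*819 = -23751/19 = -1250.05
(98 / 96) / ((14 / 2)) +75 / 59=1.42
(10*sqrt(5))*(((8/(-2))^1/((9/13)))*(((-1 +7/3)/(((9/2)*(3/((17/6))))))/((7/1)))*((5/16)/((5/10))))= -22100*sqrt(5)/15309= -3.23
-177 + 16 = -161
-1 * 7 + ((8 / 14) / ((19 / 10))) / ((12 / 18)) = -871 / 133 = -6.55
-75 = -75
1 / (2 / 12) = 6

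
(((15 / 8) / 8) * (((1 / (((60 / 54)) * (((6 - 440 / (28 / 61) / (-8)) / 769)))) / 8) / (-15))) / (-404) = 48447 / 1821813760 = 0.00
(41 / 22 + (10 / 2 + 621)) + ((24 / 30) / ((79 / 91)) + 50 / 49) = 268177507 / 425810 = 629.81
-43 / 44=-0.98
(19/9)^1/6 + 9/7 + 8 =3643/378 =9.64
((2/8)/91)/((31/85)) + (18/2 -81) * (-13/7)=1508917/11284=133.72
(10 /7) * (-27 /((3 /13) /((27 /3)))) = -10530 /7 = -1504.29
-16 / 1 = -16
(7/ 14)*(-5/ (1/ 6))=-15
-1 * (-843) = 843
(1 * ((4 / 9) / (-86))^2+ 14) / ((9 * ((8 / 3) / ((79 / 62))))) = 0.74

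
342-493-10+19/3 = -464/3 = -154.67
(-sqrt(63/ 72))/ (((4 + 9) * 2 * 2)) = -0.02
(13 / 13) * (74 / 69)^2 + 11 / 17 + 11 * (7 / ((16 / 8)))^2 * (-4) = -43479580 / 80937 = -537.20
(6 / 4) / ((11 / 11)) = 3 / 2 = 1.50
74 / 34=37 / 17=2.18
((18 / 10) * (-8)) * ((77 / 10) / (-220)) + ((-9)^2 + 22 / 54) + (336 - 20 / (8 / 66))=853576 / 3375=252.91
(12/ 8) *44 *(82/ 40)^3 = 2274393/ 4000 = 568.60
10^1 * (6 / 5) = 12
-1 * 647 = -647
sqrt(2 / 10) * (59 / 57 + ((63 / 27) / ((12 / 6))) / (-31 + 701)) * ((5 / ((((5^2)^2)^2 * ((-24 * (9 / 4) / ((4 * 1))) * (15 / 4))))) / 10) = -79193 * sqrt(5) / 15104443359375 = -0.00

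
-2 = -2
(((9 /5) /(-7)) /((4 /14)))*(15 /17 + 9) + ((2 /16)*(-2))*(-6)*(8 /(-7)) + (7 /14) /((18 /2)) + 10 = -5921 /10710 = -0.55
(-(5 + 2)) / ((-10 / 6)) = 21 / 5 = 4.20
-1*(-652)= 652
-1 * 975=-975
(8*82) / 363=656 / 363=1.81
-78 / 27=-26 / 9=-2.89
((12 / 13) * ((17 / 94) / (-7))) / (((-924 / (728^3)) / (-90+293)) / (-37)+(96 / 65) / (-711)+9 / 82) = -5636309786714880 / 25448626230959623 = -0.22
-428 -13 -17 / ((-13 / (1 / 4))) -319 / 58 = -23201 / 52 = -446.17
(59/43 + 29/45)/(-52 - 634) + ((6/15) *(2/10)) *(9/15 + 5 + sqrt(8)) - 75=-1237062154/16592625 + 4 *sqrt(2)/25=-74.33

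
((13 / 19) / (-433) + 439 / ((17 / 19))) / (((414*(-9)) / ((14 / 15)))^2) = 3362438114 / 109219113353475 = 0.00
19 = 19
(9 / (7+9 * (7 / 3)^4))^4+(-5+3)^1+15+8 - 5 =589770204960577 / 36860635119616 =16.00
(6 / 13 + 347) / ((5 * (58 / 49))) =221333 / 3770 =58.71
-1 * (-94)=94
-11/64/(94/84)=-231/1504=-0.15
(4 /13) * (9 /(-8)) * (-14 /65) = 63 /845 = 0.07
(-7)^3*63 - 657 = -22266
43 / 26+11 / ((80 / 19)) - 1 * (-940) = 982037 / 1040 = 944.27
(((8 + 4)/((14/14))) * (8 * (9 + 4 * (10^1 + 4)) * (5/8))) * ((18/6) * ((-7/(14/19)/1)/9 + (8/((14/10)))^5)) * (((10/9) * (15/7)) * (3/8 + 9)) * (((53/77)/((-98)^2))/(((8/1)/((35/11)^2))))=144289.95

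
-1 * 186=-186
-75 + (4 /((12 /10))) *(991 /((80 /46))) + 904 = 32741 /12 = 2728.42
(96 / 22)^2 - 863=-102119 / 121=-843.96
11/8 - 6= -37/8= -4.62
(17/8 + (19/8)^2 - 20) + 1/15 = -12.17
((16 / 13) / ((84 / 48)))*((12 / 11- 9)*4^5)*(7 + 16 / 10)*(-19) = 4658233344 / 5005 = 930715.95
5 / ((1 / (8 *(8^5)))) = 1310720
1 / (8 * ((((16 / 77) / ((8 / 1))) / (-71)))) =-5467 / 16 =-341.69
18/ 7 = 2.57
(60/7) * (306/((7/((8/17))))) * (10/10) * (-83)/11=-717120/539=-1330.46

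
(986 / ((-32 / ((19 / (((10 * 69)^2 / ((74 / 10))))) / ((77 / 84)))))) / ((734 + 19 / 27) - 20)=-3119211 / 224578486000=-0.00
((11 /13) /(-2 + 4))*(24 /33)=4 /13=0.31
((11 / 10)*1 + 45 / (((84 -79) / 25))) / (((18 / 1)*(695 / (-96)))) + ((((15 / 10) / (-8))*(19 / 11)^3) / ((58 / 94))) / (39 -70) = -336214425577 / 199587709200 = -1.68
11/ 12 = 0.92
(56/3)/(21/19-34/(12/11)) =-2128/3427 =-0.62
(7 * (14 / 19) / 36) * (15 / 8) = 245 / 912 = 0.27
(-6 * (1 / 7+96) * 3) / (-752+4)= 2.31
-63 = -63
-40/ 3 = -13.33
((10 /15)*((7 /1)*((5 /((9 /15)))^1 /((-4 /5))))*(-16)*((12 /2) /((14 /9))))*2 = 6000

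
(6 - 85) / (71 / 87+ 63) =-1.24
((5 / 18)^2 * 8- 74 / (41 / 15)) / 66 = -0.40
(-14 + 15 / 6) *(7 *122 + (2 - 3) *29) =-18975 / 2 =-9487.50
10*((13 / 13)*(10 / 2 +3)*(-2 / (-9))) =160 / 9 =17.78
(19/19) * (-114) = -114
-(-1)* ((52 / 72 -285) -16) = -5405 / 18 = -300.28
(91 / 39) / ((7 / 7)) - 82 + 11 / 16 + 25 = -2591 / 48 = -53.98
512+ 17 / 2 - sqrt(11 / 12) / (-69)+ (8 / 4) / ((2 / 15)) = sqrt(33) / 414+ 1071 / 2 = 535.51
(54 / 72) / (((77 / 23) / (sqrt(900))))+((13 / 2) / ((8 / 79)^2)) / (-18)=-5054921 / 177408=-28.49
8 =8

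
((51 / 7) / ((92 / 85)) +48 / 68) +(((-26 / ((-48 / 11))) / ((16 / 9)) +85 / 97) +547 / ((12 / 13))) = 61601783927 / 101947776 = 604.25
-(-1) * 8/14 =4/7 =0.57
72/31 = 2.32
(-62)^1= -62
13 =13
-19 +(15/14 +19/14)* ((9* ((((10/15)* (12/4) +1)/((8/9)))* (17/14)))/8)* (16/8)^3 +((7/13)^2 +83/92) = 218704457/3047408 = 71.77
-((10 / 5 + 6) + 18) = -26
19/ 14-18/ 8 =-25/ 28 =-0.89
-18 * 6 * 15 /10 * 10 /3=-540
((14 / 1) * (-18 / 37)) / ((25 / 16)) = -4032 / 925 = -4.36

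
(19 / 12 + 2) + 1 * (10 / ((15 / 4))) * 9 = 331 / 12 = 27.58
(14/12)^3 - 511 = -509.41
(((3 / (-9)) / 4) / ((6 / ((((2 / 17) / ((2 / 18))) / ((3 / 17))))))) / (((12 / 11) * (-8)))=11 / 1152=0.01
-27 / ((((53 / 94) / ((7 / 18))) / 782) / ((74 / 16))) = -14278929 / 212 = -67353.44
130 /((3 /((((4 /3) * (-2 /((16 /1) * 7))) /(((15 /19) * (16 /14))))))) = -247 /216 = -1.14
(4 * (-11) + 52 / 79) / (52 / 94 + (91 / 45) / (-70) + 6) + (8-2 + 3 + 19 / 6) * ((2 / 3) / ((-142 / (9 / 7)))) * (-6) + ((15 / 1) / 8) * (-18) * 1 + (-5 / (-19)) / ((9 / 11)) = -146864689542079 / 3705817681188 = -39.63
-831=-831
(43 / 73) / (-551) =-43 / 40223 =-0.00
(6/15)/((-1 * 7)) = -2/35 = -0.06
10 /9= 1.11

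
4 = 4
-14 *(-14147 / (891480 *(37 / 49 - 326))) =-0.00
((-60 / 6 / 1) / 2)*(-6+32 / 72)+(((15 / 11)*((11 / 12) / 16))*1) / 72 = 128005 / 4608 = 27.78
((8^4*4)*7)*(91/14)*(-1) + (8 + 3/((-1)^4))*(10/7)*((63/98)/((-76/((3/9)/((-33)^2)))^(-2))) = 30516177517552/49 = 622779133011.27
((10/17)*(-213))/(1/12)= -25560/17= -1503.53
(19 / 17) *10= 190 / 17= 11.18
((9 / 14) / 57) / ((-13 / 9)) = -0.01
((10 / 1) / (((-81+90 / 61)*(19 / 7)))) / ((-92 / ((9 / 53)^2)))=2745 / 189040082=0.00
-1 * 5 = -5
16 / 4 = 4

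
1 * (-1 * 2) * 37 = -74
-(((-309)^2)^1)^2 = -9116621361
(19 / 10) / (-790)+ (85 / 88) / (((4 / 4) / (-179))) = -30050043 / 173800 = -172.90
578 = 578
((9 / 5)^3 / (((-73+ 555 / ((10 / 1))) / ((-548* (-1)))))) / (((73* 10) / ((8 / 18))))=-177552 / 1596875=-0.11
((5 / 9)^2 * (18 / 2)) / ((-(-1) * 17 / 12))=100 / 51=1.96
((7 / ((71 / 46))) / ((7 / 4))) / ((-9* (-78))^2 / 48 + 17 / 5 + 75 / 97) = 356960 / 1414716961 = 0.00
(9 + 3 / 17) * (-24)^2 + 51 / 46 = 4134243 / 782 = 5286.76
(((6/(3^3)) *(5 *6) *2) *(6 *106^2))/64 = 14045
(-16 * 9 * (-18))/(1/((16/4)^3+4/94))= 7801920/47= 165998.30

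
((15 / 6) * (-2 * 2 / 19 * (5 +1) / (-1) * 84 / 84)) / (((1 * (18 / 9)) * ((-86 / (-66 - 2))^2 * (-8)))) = -0.12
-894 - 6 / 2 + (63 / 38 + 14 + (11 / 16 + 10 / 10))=-267415 / 304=-879.65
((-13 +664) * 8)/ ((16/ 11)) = 7161/ 2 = 3580.50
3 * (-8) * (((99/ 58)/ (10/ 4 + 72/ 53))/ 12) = -10494/ 11861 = -0.88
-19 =-19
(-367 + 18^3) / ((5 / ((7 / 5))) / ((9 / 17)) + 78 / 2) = 344295 / 2882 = 119.46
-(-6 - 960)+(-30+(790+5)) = 1731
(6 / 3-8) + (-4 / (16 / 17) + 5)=-21 / 4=-5.25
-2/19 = -0.11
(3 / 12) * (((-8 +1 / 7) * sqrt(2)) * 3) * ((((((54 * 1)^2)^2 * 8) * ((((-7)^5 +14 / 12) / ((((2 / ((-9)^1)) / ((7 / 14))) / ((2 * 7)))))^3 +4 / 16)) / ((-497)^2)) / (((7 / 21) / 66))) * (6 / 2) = -202251346955210635348231.70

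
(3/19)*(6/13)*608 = 576/13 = 44.31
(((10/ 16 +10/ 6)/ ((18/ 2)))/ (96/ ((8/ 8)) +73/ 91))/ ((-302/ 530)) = -1326325/ 287314344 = -0.00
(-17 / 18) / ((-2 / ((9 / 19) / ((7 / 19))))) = 17 / 28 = 0.61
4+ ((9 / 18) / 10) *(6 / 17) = 683 / 170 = 4.02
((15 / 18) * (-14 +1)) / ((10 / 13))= -14.08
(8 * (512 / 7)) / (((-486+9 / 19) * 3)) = -77824 / 193725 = -0.40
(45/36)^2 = 25/16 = 1.56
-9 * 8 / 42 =-1.71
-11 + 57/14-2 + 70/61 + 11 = 2749/854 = 3.22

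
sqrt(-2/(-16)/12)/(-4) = -sqrt(6)/96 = -0.03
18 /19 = 0.95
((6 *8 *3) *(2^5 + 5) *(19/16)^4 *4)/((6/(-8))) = -14465631/256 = -56506.37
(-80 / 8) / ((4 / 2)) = -5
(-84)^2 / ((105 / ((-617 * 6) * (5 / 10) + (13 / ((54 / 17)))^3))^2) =78776773268032009 / 38742048900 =2033366.21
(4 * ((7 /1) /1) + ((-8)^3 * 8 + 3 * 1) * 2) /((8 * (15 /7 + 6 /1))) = -28553 /228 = -125.23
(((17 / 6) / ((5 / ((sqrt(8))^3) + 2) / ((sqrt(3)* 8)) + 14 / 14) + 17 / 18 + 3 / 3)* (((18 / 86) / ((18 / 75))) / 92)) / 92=25* (175* sqrt(6) + 2240* sqrt(3) + 66048) / (4367424* (5* sqrt(6) + 64* sqrt(3) + 768))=0.00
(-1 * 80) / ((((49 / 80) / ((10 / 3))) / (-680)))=43520000 / 147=296054.42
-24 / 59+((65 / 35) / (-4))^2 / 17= -309901 / 786352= -0.39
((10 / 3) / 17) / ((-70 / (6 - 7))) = 1 / 357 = 0.00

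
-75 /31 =-2.42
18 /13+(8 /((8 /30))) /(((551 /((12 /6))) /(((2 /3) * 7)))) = 13558 /7163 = 1.89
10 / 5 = 2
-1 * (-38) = 38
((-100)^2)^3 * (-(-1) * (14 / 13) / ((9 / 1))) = 14000000000000 / 117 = 119658119658.12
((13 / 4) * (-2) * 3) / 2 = -39 / 4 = -9.75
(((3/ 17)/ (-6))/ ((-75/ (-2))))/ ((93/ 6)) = -2/ 39525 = -0.00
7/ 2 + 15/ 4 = 29/ 4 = 7.25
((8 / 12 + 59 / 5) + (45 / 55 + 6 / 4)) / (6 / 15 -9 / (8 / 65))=-19516 / 95997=-0.20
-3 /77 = -0.04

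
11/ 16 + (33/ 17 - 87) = -22949/ 272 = -84.37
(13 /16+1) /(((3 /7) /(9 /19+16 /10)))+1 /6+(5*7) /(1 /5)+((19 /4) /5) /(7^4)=2013845483 /10948560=183.94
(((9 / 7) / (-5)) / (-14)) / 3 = 3 / 490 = 0.01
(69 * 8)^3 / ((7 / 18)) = 3027538944 / 7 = 432505563.43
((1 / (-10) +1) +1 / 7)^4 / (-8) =-28398241 / 192080000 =-0.15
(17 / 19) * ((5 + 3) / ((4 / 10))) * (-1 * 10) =-3400 / 19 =-178.95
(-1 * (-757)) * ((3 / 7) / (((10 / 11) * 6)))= 8327 / 140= 59.48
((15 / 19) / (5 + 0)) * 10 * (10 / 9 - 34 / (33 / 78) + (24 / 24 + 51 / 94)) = -3615845 / 29469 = -122.70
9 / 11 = 0.82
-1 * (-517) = 517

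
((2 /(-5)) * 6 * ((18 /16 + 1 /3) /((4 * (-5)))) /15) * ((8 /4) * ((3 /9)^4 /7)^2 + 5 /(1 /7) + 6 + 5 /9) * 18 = 8.73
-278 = -278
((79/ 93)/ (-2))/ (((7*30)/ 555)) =-2923/ 2604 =-1.12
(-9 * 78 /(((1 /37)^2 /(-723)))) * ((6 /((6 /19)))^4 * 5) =452755011010770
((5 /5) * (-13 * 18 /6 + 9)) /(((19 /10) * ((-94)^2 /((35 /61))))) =-2625 /2560231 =-0.00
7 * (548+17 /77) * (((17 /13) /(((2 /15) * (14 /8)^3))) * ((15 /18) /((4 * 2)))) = 35881050 /49049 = 731.53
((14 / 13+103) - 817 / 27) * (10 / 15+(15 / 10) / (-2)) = -12955 / 2106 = -6.15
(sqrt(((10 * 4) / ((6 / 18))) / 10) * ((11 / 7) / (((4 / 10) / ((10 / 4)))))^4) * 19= 108663671875 * sqrt(3) / 307328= 612410.85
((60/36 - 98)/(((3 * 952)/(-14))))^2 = 0.22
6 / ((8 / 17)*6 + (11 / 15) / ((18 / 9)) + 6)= 3060 / 4687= 0.65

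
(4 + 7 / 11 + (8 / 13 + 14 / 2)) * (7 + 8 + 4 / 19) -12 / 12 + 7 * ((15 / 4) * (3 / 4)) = 8913631 / 43472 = 205.04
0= 0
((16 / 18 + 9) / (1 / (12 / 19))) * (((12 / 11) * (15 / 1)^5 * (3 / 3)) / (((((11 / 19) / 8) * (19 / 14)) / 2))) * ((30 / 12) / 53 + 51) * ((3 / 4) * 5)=2457497637000000 / 121847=20168716808.78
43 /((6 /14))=100.33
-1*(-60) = 60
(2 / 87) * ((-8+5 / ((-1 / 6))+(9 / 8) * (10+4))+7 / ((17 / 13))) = -383 / 986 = -0.39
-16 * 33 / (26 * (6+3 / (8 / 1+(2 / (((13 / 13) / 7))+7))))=-3.33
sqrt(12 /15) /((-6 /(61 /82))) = -61 *sqrt(5) /1230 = -0.11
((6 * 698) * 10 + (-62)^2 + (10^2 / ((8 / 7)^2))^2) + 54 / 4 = 13209425 / 256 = 51599.32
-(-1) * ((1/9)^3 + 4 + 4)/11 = 5833/8019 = 0.73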